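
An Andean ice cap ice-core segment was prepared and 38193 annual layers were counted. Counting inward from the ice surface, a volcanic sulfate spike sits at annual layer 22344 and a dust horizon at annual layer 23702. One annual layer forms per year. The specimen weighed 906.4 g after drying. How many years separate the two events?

Separation: 23702 − 22344 = 1358 annual layers.
At one annual layer per year, 1358 years elapsed between them.

1358 years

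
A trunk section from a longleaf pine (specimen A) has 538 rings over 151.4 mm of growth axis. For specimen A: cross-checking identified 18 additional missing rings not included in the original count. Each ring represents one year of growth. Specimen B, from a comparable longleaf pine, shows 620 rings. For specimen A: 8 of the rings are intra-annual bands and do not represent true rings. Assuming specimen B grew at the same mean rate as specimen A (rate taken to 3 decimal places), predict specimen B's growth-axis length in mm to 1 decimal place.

Specimen A: correcting the raw count gives 538 − 8 + 18 = 548 true rings.
A: Extension rate ≈ 151.4 / 548 = 0.276 mm/year.
For B, 0.276 mm/year × 620 years = 171.1 mm.

171.1 mm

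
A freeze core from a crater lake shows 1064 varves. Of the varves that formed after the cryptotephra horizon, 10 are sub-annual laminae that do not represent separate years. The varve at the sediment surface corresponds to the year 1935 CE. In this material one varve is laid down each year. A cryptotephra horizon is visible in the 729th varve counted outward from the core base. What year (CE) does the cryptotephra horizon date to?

The cryptotephra horizon sits at varve 729 from the core base, so 1064 − 729 = 335 varves formed after it.
335 − 10 false = 325 true varves after the cryptotephra horizon.
The varve at the sediment surface is 1935 CE, so the cryptotephra horizon dates to 1935 − 325 = 1610 CE.

1610 CE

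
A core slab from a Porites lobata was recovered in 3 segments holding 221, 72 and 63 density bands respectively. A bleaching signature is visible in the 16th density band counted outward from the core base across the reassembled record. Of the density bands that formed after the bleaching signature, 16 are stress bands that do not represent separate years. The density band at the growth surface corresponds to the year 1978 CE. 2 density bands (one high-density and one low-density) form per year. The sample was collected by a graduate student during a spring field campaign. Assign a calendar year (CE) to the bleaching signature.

Total density bands = 221 + 72 + 63 = 356.
356 − 16 = 340 density bands lie beyond the bleaching signature toward the growth surface.
Removing the 16 false density bands leaves 340 − 16 = 324 true density bands beyond the bleaching signature.
Dividing by 2 density bands per year: 324 / 2 = 162 years.
Counting back 162 years from 1978 CE places the bleaching signature in 1978 − 162 = 1816 CE.

1816 CE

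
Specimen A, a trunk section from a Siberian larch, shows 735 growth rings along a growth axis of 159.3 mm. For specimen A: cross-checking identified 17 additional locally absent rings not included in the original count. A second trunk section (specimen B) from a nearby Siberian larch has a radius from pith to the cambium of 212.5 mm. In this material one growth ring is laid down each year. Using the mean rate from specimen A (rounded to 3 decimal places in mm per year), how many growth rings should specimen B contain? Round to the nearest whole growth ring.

1002 growth rings

Specimen A: after corrections the count is 735 + 17 = 752 growth rings.
A: Extension rate ≈ 159.3 / 752 = 0.212 mm/year.
For B, 212.5 / 0.212 = 1002.36 years ≈ 1002 growth rings.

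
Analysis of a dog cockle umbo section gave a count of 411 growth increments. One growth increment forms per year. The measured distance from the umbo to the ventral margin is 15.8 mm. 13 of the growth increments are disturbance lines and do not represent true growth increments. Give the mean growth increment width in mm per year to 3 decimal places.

0.040 mm per year

True growth increment count = 411 − 13 = 398.
Mean rate = 15.8 mm / 398 years ≈ 0.040 mm per year.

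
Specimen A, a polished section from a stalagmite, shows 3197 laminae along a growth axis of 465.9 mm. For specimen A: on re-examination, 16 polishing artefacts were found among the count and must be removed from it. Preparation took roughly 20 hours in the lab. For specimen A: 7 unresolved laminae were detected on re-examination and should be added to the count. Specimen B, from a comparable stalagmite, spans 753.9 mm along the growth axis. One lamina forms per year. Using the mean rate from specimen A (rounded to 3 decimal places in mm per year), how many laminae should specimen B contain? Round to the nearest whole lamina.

5164 laminae

Specimen A: adjusted count: 3197 − 16 + 7 = 3188 laminae.
A: Extension rate ≈ 465.9 / 3188 = 0.146 mm/yr.
For B, 753.9 / 0.146 = 5163.70 years ≈ 5164 laminae.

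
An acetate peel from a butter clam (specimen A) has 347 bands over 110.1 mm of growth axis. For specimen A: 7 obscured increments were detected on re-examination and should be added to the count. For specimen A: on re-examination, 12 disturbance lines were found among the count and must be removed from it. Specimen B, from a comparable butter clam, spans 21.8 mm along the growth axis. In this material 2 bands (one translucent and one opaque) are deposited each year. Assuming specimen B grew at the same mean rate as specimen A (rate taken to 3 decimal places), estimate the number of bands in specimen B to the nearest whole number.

Specimen A: correcting the raw count gives 347 − 12 + 7 = 342 true bands.
Specimen A: dividing by 2 bands per year: 342 / 2 = 171 years.
A: 110.1 mm over 171 years gives 110.1 / 171 ≈ 0.644 mm/yr.
Specimen B: 21.8 mm / 0.644 mm per year = 33.85 years; at 2 bands per year that is 33.85 × 2 ≈ 68 bands.

68 bands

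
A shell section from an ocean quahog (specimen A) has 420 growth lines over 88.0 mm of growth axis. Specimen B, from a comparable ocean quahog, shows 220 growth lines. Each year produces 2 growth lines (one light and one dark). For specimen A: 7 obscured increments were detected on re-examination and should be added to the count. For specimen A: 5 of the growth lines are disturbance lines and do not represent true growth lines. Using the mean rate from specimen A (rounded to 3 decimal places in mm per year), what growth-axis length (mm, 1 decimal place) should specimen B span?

Specimen A: correcting the raw count gives 420 − 5 + 7 = 422 true growth lines.
Specimen A: 422 growth lines at 2 per year is 422 / 2 = 211 years.
A: 88.0 mm over 211 years gives 88.0 / 211 ≈ 0.417 mm per year.
Specimen B: dividing by 2 growth lines per year: 220 / 2 = 110 years. For B, 0.417 mm/year × 110 years = 45.9 mm.

45.9 mm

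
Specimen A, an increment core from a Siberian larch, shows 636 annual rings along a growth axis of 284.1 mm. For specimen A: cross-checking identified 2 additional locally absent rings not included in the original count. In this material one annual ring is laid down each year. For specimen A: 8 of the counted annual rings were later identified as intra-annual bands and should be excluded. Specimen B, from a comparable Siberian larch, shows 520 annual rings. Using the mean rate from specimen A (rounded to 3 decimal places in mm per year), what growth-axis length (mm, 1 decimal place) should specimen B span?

234.5 mm

Specimen A: adjusted count: 636 − 8 + 2 = 630 annual rings.
A: 284.1 mm over 630 years gives 284.1 / 630 ≈ 0.451 mm/yr.
B's length ≈ 0.451 × 520 = 234.5 mm.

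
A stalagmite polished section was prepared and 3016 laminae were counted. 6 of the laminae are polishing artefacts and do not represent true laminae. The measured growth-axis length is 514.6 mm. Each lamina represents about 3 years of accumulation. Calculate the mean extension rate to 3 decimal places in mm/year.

0.057 mm/year

Adjusted count: 3016 − 6 = 3010 laminae.
At 3 years per lamina, 3010 × 3 = 9030 years.
514.6 mm over 9030 years gives 514.6 / 9030 ≈ 0.057 mm/year.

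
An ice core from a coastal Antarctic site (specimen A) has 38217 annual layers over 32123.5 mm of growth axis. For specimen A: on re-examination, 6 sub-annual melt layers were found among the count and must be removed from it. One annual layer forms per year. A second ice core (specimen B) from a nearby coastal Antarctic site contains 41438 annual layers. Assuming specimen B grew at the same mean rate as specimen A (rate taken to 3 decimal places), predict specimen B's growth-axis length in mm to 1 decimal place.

Specimen A: adjusted count: 38217 − 6 = 38211 annual layers.
A: 32123.5 mm over 38211 years gives 32123.5 / 38211 ≈ 0.841 mm/yr.
For B, 0.841 mm/year × 41438 years = 34849.4 mm.

34849.4 mm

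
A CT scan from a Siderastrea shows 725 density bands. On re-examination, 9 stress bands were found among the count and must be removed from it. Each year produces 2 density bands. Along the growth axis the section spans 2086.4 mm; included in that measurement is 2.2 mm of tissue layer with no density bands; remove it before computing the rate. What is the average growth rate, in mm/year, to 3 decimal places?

After corrections the count is 725 − 9 = 716 density bands.
716 density bands at 2 per year is 716 / 2 = 358 years.
Removing the 2.2 mm offcut leaves 2086.4 − 2.2 = 2084.2 mm.
Extension rate ≈ 2084.2 / 358 = 5.822 mm/year.

5.822 mm/year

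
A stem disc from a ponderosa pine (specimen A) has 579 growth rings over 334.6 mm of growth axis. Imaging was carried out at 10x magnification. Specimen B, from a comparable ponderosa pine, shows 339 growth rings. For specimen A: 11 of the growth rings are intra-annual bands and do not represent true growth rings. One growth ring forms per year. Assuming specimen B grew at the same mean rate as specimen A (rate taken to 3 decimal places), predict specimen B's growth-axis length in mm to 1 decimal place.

199.7 mm

Specimen A: adjusted count: 579 − 11 = 568 growth rings.
A: 334.6 mm over 568 years gives 334.6 / 568 ≈ 0.589 mm/yr.
Length of B = 0.589 × 339 = 199.7 mm.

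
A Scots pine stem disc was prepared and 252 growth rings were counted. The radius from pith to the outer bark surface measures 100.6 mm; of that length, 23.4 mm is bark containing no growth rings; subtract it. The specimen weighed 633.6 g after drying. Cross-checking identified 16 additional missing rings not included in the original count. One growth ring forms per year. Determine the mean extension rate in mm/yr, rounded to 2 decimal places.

0.29 mm/yr

After corrections the count is 252 + 16 = 268 growth rings.
Removing the 23.4 mm offcut leaves 100.6 − 23.4 = 77.2 mm.
Mean rate = 77.2 mm / 268 years ≈ 0.29 mm/yr.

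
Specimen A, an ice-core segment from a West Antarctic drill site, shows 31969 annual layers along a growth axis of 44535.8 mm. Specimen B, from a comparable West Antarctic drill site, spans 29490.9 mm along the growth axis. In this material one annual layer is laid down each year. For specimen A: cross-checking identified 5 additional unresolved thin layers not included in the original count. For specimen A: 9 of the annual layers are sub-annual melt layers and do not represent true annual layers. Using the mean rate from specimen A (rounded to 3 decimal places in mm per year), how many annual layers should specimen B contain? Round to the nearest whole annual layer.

21171 annual layers

Specimen A: after corrections the count is 31969 − 9 + 5 = 31965 annual layers.
A: Extension rate ≈ 44535.8 / 31965 = 1.393 mm/yr.
For B, 29490.9 / 1.393 = 21170.78 years ≈ 21171 annual layers.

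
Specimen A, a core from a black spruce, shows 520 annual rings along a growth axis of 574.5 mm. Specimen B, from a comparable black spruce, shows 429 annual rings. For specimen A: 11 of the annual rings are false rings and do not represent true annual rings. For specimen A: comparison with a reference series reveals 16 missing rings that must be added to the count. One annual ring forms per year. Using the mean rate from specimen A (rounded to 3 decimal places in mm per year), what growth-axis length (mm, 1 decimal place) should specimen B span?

469.3 mm

Specimen A: after corrections the count is 520 − 11 + 16 = 525 annual rings.
A: 574.5 mm over 525 years gives 574.5 / 525 ≈ 1.094 mm/yr.
B's length ≈ 1.094 × 429 = 469.3 mm.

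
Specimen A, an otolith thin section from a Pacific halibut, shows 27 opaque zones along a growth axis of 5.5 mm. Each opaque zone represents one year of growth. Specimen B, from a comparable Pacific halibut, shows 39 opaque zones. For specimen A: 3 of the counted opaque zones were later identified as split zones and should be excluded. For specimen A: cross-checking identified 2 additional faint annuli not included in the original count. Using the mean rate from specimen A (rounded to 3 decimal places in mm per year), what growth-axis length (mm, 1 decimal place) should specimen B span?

Specimen A: correcting the raw count gives 27 − 3 + 2 = 26 true opaque zones.
A: Extension rate ≈ 5.5 / 26 = 0.212 mm/year.
Length of B = 0.212 × 39 = 8.3 mm.

8.3 mm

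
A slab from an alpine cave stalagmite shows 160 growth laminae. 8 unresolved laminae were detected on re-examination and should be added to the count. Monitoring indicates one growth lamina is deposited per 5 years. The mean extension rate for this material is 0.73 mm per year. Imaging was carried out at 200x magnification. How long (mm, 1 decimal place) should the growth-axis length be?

Correcting the raw count gives 160 + 8 = 168 true growth laminae.
168 growth laminae at 5 years each span 168 × 5 = 840 years.
Length ≈ 0.73 × 840 = 613.2 mm.

613.2 mm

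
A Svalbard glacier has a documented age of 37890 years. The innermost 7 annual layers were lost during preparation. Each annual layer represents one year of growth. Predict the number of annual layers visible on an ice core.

At one annual layer per year, 37890 years correspond to 37890 annual layers.
Less the 7 uncaptured annual layers: 37890 − 7 = 37883.

37883 annual layers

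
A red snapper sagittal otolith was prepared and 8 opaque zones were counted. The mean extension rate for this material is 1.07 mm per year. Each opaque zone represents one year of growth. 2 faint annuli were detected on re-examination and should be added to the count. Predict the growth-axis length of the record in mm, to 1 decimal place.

10.7 mm

Adjusted count: 8 + 2 = 10 opaque zones.
Predicted length = 1.07 mm/year × 10 years = 10.7 mm.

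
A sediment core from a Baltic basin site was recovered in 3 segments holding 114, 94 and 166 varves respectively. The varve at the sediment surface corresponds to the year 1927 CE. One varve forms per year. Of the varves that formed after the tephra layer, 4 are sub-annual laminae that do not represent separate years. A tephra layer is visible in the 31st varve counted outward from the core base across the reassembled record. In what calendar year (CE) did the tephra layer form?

1588 CE

Total varves = 114 + 94 + 166 = 374.
Between varve 31 and the sediment surface there are 374 − 31 = 343 varves.
Excluding 4 false varves: 343 − 4 = 339.
1927 − 339 = 1588 CE.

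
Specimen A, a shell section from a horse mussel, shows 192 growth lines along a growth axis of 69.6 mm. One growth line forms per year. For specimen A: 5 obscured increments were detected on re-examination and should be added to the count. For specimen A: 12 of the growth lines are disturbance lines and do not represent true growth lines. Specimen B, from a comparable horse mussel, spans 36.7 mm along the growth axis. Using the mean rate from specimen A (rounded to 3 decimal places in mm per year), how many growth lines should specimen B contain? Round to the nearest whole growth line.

Specimen A: after corrections the count is 192 − 12 + 5 = 185 growth lines.
A: Mean rate = 69.6 mm / 185 years ≈ 0.376 mm/yr.
Specimen B: 36.7 mm / 0.376 mm per year = 97.61 years ≈ 98 growth lines.

98 growth lines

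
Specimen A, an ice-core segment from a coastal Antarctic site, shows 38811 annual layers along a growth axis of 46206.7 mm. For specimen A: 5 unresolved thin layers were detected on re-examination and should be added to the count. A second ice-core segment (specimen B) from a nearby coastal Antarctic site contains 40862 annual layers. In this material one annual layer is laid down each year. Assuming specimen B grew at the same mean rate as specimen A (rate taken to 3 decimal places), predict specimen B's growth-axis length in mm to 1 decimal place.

48625.8 mm

Specimen A: adjusted count: 38811 + 5 = 38816 annual layers.
A: Extension rate ≈ 46206.7 / 38816 = 1.190 mm per year.
For B, 1.190 mm/year × 40862 years = 48625.8 mm.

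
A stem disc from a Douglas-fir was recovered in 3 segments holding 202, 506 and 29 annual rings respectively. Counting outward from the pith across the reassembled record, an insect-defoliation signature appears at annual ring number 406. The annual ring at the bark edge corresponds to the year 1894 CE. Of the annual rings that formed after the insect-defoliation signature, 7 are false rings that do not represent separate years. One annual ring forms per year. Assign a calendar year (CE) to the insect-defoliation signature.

Total annual rings = 202 + 506 + 29 = 737.
Between annual ring 406 and the bark edge there are 737 − 406 = 331 annual rings.
Excluding 7 false annual rings: 331 − 7 = 324.
Counting back 324 years from 1894 CE places the insect-defoliation signature in 1894 − 324 = 1570 CE.

1570 CE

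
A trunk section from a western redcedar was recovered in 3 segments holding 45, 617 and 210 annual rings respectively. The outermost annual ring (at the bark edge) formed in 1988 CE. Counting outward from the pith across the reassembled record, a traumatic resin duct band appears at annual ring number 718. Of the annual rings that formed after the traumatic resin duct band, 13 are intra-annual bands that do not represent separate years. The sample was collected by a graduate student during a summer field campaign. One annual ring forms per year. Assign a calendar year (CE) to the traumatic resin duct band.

1847 CE

Total annual rings = 45 + 617 + 210 = 872.
Between annual ring 718 and the bark edge there are 872 − 718 = 154 annual rings.
Removing the 13 false annual rings leaves 154 − 13 = 141 true annual rings beyond the traumatic resin duct band.
The annual ring at the bark edge is 1988 CE, so the traumatic resin duct band dates to 1988 − 141 = 1847 CE.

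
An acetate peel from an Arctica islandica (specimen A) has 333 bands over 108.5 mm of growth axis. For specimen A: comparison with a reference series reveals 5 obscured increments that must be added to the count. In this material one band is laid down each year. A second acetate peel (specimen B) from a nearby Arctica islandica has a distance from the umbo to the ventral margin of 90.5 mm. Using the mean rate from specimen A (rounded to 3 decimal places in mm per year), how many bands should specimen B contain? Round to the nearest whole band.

282 bands

Specimen A: correcting the raw count gives 333 + 5 = 338 true bands.
A: Mean rate = 108.5 mm / 338 years ≈ 0.321 mm per year.
For B, 90.5 / 0.321 = 281.93 years ≈ 282 bands.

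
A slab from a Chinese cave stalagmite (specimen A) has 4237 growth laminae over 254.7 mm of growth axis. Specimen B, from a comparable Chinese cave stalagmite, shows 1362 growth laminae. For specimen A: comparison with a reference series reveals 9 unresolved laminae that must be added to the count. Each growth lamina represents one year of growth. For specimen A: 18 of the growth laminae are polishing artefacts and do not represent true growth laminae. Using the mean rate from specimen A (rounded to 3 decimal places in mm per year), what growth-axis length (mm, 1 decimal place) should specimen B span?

Specimen A: correcting the raw count gives 4237 − 18 + 9 = 4228 true growth laminae.
A: Mean rate = 254.7 mm / 4228 years ≈ 0.060 mm/year.
For B, 0.060 mm/year × 1362 years = 81.7 mm.

81.7 mm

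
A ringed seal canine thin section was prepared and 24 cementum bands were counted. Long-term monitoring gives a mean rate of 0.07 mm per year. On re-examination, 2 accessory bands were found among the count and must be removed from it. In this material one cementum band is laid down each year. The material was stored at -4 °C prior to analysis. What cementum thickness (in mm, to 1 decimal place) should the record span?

Correcting the raw count gives 24 − 2 = 22 true cementum bands.
Predicted length = 0.07 mm/year × 22 years = 1.5 mm.

1.5 mm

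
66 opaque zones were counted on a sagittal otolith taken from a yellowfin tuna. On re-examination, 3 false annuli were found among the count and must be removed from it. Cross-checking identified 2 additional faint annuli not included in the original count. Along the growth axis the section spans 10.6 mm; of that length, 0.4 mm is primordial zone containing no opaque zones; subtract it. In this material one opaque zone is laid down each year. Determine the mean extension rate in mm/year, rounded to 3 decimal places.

0.157 mm/year

True opaque zone count = 66 − 3 + 2 = 65.
Removing the 0.4 mm offcut leaves 10.6 − 0.4 = 10.2 mm.
Extension rate ≈ 10.2 / 65 = 0.157 mm/year.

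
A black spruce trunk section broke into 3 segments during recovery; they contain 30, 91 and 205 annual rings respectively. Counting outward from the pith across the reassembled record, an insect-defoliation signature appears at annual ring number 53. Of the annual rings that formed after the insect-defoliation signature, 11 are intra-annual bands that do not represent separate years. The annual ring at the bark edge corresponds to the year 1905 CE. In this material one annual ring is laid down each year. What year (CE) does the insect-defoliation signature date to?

Total annual rings = 30 + 91 + 205 = 326.
326 − 53 = 273 annual rings lie beyond the insect-defoliation signature toward the bark edge.
Removing the 11 false annual rings leaves 273 − 11 = 262 true annual rings beyond the insect-defoliation signature.
1905 − 262 = 1643 CE.

1643 CE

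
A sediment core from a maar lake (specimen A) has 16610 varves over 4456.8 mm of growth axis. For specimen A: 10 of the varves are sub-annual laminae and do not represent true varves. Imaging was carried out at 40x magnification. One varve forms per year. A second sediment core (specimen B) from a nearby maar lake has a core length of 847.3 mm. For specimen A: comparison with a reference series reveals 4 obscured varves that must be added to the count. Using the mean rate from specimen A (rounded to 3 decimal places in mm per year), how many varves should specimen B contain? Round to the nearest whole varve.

3162 varves

Specimen A: correcting the raw count gives 16610 − 10 + 4 = 16604 true varves.
A: Extension rate ≈ 4456.8 / 16604 = 0.268 mm/year.
For B, 847.3 / 0.268 = 3161.57 years ≈ 3162 varves.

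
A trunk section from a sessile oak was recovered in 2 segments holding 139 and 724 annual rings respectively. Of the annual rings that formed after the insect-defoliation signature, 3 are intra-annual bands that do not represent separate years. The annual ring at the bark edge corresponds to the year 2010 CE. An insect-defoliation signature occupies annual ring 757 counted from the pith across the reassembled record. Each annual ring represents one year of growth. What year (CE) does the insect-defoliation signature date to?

Total annual rings = 139 + 724 = 863.
863 − 757 = 106 annual rings lie beyond the insect-defoliation signature toward the bark edge.
Removing the 3 false annual rings leaves 106 − 3 = 103 true annual rings beyond the insect-defoliation signature.
2010 − 103 = 1907 CE.

1907 CE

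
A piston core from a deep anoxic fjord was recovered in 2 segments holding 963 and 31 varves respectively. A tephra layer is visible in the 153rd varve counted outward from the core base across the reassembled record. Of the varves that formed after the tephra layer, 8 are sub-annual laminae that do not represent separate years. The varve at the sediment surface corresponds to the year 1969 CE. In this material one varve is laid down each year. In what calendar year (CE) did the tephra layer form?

1136 CE

Total varves = 963 + 31 = 994.
994 − 153 = 841 varves lie beyond the tephra layer toward the sediment surface.
841 − 8 false = 833 true varves after the tephra layer.
The varve at the sediment surface is 1969 CE, so the tephra layer dates to 1969 − 833 = 1136 CE.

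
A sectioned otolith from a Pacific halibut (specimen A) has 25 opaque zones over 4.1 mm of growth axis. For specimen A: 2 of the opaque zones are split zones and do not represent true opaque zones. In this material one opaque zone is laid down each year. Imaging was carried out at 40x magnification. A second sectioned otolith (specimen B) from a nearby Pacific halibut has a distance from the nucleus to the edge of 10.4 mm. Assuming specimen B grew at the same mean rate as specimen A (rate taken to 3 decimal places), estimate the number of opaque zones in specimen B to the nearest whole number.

58 opaque zones

Specimen A: true opaque zone count = 25 − 2 = 23.
A: Extension rate ≈ 4.1 / 23 = 0.178 mm/year.
For B, 10.4 / 0.178 = 58.43 years ≈ 58 opaque zones.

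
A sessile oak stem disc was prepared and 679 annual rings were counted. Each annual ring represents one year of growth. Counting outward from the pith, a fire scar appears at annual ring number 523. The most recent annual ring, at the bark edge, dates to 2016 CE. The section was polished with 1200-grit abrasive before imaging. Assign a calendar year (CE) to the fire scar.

679 − 523 = 156 annual rings lie beyond the fire scar toward the bark edge.
2016 − 156 = 1860 CE.

1860 CE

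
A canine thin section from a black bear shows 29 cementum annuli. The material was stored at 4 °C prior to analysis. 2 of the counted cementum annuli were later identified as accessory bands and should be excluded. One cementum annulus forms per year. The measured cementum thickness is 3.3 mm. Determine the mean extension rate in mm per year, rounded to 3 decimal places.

0.122 mm per year

After corrections the count is 29 − 2 = 27 cementum annuli.
3.3 mm over 27 years gives 3.3 / 27 ≈ 0.122 mm per year.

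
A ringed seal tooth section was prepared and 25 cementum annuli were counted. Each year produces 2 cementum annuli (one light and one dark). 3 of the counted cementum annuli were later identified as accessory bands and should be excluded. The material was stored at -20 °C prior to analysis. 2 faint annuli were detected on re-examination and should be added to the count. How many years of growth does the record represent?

12 years

Adjusted count: 25 − 3 + 2 = 24 cementum annuli.
With 2 cementum annuli per year, 24 / 2 = 12 years.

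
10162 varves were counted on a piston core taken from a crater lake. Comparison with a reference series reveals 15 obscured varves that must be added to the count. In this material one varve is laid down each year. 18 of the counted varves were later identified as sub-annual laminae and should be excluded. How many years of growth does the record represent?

Correcting the raw count gives 10162 − 18 + 15 = 10159 true varves.
With a one-to-one varve periodicity this is 10159 years.

10159 years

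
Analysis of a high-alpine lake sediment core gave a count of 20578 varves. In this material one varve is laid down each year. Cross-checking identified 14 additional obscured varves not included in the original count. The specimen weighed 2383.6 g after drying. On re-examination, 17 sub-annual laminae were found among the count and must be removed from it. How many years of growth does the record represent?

20575 years

Adjusted count: 20578 − 17 + 14 = 20575 varves.
One varve per year makes the duration 20575 years.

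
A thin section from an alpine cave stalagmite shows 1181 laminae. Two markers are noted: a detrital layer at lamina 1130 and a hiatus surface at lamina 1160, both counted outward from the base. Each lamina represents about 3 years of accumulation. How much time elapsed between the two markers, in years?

90 years

The two markers are separated by 1160 − 1130 = 30 laminae.
Multiplying by 3 years per lamina: 30 × 3 = 90 years.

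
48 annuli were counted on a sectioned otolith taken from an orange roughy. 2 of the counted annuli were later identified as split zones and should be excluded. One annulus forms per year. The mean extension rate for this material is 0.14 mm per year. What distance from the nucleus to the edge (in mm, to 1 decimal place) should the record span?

6.4 mm

Correcting the raw count gives 48 − 2 = 46 true annuli.
Predicted length = 0.14 mm/year × 46 years = 6.4 mm.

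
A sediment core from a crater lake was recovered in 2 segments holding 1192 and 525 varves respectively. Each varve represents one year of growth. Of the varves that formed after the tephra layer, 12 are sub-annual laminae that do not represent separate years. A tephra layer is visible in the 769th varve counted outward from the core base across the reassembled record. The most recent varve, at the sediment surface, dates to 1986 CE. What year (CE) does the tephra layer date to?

Total varves = 1192 + 525 = 1717.
The tephra layer sits at varve 769 from the core base, so 1717 − 769 = 948 varves formed after it.
Excluding 12 false varves: 948 − 12 = 936.
The varve at the sediment surface is 1986 CE, so the tephra layer dates to 1986 − 936 = 1050 CE.

1050 CE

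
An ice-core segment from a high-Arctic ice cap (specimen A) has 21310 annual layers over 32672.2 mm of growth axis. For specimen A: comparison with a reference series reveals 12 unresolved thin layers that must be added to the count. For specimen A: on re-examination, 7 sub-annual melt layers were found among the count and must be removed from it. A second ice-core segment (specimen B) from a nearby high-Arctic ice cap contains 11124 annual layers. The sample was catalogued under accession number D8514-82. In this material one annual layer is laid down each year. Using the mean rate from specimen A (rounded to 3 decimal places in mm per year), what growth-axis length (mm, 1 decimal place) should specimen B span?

17053.1 mm

Specimen A: after corrections the count is 21310 − 7 + 12 = 21315 annual layers.
A: 32672.2 mm over 21315 years gives 32672.2 / 21315 ≈ 1.533 mm per year.
B's length ≈ 1.533 × 11124 = 17053.1 mm.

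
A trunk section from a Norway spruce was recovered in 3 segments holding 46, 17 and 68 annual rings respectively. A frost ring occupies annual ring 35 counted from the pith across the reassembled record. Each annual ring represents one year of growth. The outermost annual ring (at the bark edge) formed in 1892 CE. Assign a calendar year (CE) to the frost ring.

1796 CE

Total annual rings = 46 + 17 + 68 = 131.
131 − 35 = 96 annual rings lie beyond the frost ring toward the bark edge.
The annual ring at the bark edge is 1892 CE, so the frost ring dates to 1892 − 96 = 1796 CE.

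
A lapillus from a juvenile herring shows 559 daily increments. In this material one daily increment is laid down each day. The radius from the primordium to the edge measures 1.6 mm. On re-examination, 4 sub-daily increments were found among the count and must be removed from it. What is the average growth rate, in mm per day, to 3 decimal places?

0.003 mm per day

True daily increment count = 559 − 4 = 555.
Mean rate = 1.6 mm / 555 days ≈ 0.003 mm per day.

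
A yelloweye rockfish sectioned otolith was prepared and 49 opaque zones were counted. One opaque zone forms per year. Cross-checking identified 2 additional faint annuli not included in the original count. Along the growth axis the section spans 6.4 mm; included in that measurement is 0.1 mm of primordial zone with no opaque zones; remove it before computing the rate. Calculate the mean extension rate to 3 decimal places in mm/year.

After corrections the count is 49 + 2 = 51 opaque zones.
Removing the 0.1 mm offcut leaves 6.4 − 0.1 = 6.3 mm.
Mean rate = 6.3 mm / 51 years ≈ 0.124 mm/year.

0.124 mm/year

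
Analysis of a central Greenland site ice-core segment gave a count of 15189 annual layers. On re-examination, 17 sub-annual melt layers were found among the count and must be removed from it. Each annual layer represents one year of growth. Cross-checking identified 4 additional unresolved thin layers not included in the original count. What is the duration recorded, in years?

15176 yr

Adjusted count: 15189 − 17 + 4 = 15176 annual layers.
One annual layer per year makes the duration 15176 years.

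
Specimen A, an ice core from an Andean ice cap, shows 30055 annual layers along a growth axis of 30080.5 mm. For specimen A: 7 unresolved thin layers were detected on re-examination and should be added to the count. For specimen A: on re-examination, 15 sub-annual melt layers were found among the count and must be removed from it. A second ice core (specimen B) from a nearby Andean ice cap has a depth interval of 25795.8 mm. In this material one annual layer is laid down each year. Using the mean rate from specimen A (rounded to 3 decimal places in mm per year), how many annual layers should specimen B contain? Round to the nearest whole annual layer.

25770 annual layers

Specimen A: true annual layer count = 30055 − 15 + 7 = 30047.
A: Extension rate ≈ 30080.5 / 30047 = 1.001 mm per year.
B spans 25795.8 / 1.001 = 25770.03 years ≈ 25770 annual layers.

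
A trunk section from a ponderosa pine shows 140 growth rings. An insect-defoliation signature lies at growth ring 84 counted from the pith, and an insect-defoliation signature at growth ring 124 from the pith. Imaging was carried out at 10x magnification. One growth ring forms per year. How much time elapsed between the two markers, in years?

40 years

124 − 84 = 40 growth rings lie between the two events.
That is 40 years at one growth ring per year.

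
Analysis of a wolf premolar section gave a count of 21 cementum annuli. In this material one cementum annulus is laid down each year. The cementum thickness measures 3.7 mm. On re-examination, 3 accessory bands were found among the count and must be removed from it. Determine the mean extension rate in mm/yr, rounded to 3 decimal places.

After corrections the count is 21 − 3 = 18 cementum annuli.
Extension rate ≈ 3.7 / 18 = 0.206 mm/yr.

0.206 mm/yr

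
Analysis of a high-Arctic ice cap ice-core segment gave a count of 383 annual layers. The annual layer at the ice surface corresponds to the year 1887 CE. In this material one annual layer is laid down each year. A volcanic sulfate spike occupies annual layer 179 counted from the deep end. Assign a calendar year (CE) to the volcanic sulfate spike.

383 − 179 = 204 annual layers lie beyond the volcanic sulfate spike toward the ice surface.
The annual layer at the ice surface is 1887 CE, so the volcanic sulfate spike dates to 1887 − 204 = 1683 CE.

1683 CE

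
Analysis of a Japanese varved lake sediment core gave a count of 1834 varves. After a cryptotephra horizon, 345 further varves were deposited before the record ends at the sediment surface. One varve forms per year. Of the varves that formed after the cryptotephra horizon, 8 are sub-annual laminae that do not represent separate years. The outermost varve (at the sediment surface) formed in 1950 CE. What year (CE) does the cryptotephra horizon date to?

1613 CE

345 varves post-date the cryptotephra horizon.
345 − 8 false = 337 true varves after the cryptotephra horizon.
The varve at the sediment surface is 1950 CE, so the cryptotephra horizon dates to 1950 − 337 = 1613 CE.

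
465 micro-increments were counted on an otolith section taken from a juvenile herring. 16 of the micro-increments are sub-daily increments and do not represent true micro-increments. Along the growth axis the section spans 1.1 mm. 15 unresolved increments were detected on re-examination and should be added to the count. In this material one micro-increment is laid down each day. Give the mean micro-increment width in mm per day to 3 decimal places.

0.002 mm per day

After corrections the count is 465 − 16 + 15 = 464 micro-increments.
Mean rate = 1.1 mm / 464 days ≈ 0.002 mm per day.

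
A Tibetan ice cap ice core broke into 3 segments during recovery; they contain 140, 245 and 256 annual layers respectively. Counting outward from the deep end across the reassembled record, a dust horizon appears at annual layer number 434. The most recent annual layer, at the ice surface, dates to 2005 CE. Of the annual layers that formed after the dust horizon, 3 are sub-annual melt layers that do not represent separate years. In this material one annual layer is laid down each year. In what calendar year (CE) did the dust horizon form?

1801 CE

Total annual layers = 140 + 245 + 256 = 641.
641 − 434 = 207 annual layers lie beyond the dust horizon toward the ice surface.
Excluding 3 false annual layers: 207 − 3 = 204.
2005 − 204 = 1801 CE.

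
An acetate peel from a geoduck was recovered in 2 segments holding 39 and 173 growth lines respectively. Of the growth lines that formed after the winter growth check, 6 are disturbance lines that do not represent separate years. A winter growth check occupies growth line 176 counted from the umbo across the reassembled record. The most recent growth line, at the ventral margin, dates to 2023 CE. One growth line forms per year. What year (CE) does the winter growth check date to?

Total growth lines = 39 + 173 = 212.
Between growth line 176 and the ventral margin there are 212 − 176 = 36 growth lines.
36 − 6 false = 30 true growth lines after the winter growth check.
2023 − 30 = 1993 CE.

1993 CE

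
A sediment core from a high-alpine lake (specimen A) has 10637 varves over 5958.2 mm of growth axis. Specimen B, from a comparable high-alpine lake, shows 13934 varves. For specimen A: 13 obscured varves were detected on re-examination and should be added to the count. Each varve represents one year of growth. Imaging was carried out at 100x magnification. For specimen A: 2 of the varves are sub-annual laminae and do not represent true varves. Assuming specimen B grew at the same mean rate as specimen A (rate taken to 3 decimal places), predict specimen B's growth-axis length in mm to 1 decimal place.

Specimen A: adjusted count: 10637 − 2 + 13 = 10648 varves.
A: Mean rate = 5958.2 mm / 10648 years ≈ 0.560 mm/year.
Length of B = 0.560 × 13934 = 7803.0 mm.

7803.0 mm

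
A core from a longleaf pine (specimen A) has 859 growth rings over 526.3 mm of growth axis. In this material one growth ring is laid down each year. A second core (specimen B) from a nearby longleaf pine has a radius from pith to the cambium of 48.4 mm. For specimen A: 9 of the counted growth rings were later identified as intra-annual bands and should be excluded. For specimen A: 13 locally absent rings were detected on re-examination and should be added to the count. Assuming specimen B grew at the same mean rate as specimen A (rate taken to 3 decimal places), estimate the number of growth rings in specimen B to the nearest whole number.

79 growth rings

Specimen A: adjusted count: 859 − 9 + 13 = 863 growth rings.
A: Mean rate = 526.3 mm / 863 years ≈ 0.610 mm per year.
Specimen B: 48.4 mm / 0.610 mm per year = 79.34 years ≈ 79 growth rings.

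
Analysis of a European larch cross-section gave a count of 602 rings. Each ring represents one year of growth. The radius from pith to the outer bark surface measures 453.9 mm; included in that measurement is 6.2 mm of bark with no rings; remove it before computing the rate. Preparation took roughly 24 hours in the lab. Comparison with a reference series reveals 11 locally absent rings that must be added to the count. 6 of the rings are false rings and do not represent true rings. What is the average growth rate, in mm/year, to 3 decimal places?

0.738 mm/year

Adjusted count: 602 − 6 + 11 = 607 rings.
Removing the 6.2 mm offcut leaves 453.9 − 6.2 = 447.7 mm.
Mean rate = 447.7 mm / 607 years ≈ 0.738 mm/year.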